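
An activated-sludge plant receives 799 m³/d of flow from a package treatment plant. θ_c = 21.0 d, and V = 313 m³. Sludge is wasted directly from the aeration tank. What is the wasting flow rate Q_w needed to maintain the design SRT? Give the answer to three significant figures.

For wasting at MLVSS concentration, Q_w = V/θ_c = 313.0/21.0 = 14.90 m³/d.

Q_w ≈ 14.9 m³/d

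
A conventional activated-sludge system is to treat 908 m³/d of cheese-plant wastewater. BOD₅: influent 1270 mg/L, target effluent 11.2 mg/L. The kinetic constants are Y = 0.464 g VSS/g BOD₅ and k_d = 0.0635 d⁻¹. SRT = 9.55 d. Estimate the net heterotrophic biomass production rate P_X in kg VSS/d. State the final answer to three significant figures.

The observed yield is Y_obs = Y/(1 + k_d·θ_c) = 0.464 / (1 + 0.0635 × 9.55) = 0.464 / 1.606 = 0.2888 g VSS per g BOD₅ removed.
ΔS = 1270 − 11.2 = 1259 mg/L, so the substrate removal rate is 908 × 1259/1000 = 1143 kg BOD₅/d.
So the net sludge growth is P_X = 0.2888 × 1143 = 330.1 kg VSS/d.

P_X ≈ 330 kg VSS/d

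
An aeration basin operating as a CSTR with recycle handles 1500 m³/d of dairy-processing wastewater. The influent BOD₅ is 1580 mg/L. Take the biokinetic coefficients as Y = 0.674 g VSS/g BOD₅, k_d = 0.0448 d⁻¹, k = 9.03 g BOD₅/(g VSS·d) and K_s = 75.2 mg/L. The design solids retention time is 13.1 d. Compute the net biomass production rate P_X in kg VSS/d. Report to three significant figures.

P_X ≈ 1010 kg VSS/d

From the Monod/SRT balance for a CMAS, S = K_s·(1+k_d θ_c)/[θ_c·(Y k − k_d) − 1] = 75.2 × (1 + 0.0448 × 13.1) / [13.1 × (0.674 × 9.03 − 0.0448) − 1] = 119.3 / 78.14 = 1.527 mg/L.
Observed yield with endogenous decay: Y_obs = Y / (1 + k_d·θ_c) = 0.674 / (1 + 0.0448 × 13.1) = 0.674 / 1.587 = 0.4247 g VSS/g BOD₅.
Q·(S₀ − S) = 1500 × (1580 − 1.53) × 10⁻³ = 2368 kg/d removed.
Net biomass production P_X = Y_obs × Q·(S₀ − S) = 0.4247 × 2368 = 1006 kg VSS/d.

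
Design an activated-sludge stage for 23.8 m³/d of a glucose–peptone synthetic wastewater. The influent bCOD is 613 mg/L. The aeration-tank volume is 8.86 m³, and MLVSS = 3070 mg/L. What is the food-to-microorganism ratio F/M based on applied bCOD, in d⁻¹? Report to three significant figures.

F/M = applied load / biomass = Q·S₀/(V·X) = 23.8 × 613 / (8.860 × 3070) = 0.5364 d⁻¹.

F/M ≈ 0.536 d⁻¹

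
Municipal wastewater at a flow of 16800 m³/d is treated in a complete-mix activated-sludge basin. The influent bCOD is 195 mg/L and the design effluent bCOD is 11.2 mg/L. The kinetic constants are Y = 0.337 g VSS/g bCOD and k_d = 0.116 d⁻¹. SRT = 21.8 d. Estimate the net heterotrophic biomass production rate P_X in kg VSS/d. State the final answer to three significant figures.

Observed yield with endogenous decay: Y_obs = Y / (1 + k_d·θ_c) = 0.337 / (1 + 0.116 × 21.8) = 0.337 / 3.529 = 0.09550 g VSS/g bCOD.
ΔS = 195 − 11.2 = 183.8 mg/L, so the substrate removal rate is 16800 × 183.8/1000 = 3088 kg bCOD/d.
Biomass produced: P_X = Y_obs·Q·ΔS = 0.09550 × 3088 ≈ 294.9 kg VSS/d.

P_X ≈ 295 kg VSS/d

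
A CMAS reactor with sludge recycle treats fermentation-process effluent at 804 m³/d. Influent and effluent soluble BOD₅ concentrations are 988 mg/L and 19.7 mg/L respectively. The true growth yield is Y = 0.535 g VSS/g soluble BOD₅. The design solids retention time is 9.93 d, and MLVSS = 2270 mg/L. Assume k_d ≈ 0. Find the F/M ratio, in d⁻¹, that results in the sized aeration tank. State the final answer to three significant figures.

F/M ≈ 0.192 d⁻¹

V·X = Y·Q·ΔS·θ_c gives V = 0.535 × 804 × (988 − 19.7) × 9.93 / 2270 = 1822 m³.
F/M = Q·S₀ / (V·X) = 804 × 988 / (1822 × 2270) = 0.1921 g soluble BOD₅·(g VSS·d)⁻¹.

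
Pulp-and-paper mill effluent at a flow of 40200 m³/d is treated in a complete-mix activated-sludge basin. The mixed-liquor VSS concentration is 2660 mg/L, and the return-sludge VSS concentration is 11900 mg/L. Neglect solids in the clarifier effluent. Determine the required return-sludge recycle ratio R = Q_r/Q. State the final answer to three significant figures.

R ≈ 0.288

Mass balance around the secondary clarifier (neglecting effluent solids): R = X / (X_r − X) = 2660 / (11900 − 2660) = 0.2879.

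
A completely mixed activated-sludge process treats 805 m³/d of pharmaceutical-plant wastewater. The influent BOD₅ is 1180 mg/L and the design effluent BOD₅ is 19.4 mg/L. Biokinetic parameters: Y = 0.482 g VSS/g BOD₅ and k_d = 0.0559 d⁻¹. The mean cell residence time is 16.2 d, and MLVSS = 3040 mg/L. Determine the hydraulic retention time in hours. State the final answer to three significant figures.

τ ≈ 37.5 h

Steady-state biomass mass balance: V·X·(1 + k_d·θ_c) = Y·Q·(S₀ − S)·θ_c, so V = 0.482 × 805 × (1180 − 19.4) × 16.2 / [3040 × (1 + 0.0559 × 16.2)] = 7.3×10^6 / 5793 = 1259 m³.
τ = V/Q = 1259/805 = 1.564 d, or 37.55 h.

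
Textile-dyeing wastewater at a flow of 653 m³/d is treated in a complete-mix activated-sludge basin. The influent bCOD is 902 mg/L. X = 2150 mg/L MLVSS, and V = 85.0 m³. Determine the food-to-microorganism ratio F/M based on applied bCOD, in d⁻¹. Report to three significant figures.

F/M ≈ 3.22 d⁻¹

F/M = applied load / biomass = Q·S₀/(V·X) = 653 × 902 / (85.00 × 2150) = 3.223 d⁻¹.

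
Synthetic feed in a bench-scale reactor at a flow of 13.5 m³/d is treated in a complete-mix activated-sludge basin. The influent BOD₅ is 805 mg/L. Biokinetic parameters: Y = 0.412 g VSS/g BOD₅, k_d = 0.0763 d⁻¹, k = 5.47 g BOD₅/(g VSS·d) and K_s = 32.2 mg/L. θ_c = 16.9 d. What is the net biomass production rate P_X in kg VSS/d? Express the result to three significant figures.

Effluent substrate depends only on kinetics and SRT: S = K_s(1 + k_d θ_c) / [θ_c(Yk − k_d) − 1] = 32.2 × (1 + 0.0763 × 16.9) / [16.9 × (0.412 × 5.47 − 0.0763) − 1] = 73.72 / 35.80 = 2.059 mg/L.
Observed yield with endogenous decay: Y_obs = Y / (1 + k_d·θ_c) = 0.412 / (1 + 0.0763 × 16.9) = 0.412 / 2.289 = 0.1800 g VSS/g BOD₅.
Substrate removed = Q·(S₀ − S) = 13.5 m³/d × (805 − 2.06) g/m³ = 1.08×10^4 g/d = 10.84 kg/d.
Biomass produced: P_X = Y_obs·Q·ΔS = 0.1800 × 10.84 ≈ 1.951 kg VSS/d.

P_X ≈ 1.95 kg VSS/d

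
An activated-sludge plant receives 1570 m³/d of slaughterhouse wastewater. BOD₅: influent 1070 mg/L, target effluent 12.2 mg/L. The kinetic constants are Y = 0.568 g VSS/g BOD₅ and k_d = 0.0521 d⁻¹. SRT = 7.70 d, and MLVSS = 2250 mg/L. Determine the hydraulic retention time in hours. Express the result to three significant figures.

τ ≈ 35.2 h

From the SRT design equation V = Y Q (S₀−S) θ_c / [X (1 + k_d θ_c)] = 0.568 × 1570 × (1070 − 12.2) × 7.70 / [2250 × (1 + 0.0521 × 7.70)] = 7.26×10^6 / 3153 = 2304 m³.
HRT = V/Q = 2304 m³ / 1570 m³·d⁻¹ = 1.467 d × 24 = 35.22 h.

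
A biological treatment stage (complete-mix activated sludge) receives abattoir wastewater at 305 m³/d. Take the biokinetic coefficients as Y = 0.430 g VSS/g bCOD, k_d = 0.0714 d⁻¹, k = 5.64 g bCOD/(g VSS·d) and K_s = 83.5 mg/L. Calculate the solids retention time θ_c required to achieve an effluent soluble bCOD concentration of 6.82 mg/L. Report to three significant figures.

θ_c ≈ 8.95 d

From 1/θ_c = Y·k·S/(K_s + S) − k_d: Y·k·S/(K_s+S) = 0.430 × 5.64 × 6.82 / (83.5 + 6.82) = 0.1831 d⁻¹.
Then 1/θ_c = μ − k_d = 0.1831 − 0.0714 = 0.1117 d⁻¹, giving θ_c = 8.951 d.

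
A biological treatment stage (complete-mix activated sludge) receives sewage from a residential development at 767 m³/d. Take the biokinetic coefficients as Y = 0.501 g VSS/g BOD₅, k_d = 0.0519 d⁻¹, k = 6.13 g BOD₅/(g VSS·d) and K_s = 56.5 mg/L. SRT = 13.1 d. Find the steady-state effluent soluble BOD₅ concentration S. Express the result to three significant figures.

Effluent substrate depends only on kinetics and SRT: S = K_s(1 + k_d θ_c) / [θ_c(Yk − k_d) − 1] = 56.5 × (1 + 0.0519 × 13.1) / [13.1 × (0.501 × 6.13 − 0.0519) − 1] = 94.91 / 38.55 = 2.462 mg/L.

S ≈ 2.46 mg/L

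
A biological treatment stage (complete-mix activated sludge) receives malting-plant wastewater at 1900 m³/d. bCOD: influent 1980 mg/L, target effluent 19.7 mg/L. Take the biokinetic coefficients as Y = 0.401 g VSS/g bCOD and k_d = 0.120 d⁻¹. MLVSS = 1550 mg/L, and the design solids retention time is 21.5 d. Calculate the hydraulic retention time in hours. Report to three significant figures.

From the SRT design equation V = Y Q (S₀−S) θ_c / [X (1 + k_d θ_c)] = 0.401 × 1900 × (1980 − 19.7) × 21.5 / [1550 × (1 + 0.120 × 21.5)] = 3.21×10^7 / 5549 = 5787 m³.
τ = V/Q = 5787/1900 = 3.046 d, or 73.10 h.

τ ≈ 73.1 h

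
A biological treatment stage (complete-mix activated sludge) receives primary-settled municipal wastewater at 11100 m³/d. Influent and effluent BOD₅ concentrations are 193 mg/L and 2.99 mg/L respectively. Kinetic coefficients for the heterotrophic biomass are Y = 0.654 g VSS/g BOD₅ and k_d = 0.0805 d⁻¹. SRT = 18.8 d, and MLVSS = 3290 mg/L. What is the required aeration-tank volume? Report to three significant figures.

Steady-state biomass mass balance: V·X·(1 + k_d·θ_c) = Y·Q·(S₀ − S)·θ_c, so V = 0.654 × 11100 × (193 − 2.99) × 18.8 / [3290 × (1 + 0.0805 × 18.8)] = 2.59×10^7 / 8269 = 3136 m³.

V ≈ 3140 m³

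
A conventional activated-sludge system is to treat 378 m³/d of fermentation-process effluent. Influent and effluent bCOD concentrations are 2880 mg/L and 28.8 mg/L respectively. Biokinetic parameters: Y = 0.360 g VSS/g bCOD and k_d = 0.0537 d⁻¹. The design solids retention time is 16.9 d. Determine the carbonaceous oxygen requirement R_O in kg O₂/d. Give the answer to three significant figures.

R_O ≈ 789 kg O₂/d

Observed yield with endogenous decay: Y_obs = Y / (1 + k_d·θ_c) = 0.360 / (1 + 0.0537 × 16.9) = 0.360 / 1.908 = 0.1887 g VSS/g bCOD.
ΔS = 2880 − 28.8 = 2851 mg/L, so the substrate removal rate is 378 × 2851/1000 = 1078 kg bCOD/d.
Biomass synthesised: P_X = Y_obs × 1078 = 203.4 kg VSS/d.
Carbonaceous O₂ demand = substrate oxidised − cell-mass equivalent = 1078 − 1.42 × 203.4 = 788.9 kg O₂/d.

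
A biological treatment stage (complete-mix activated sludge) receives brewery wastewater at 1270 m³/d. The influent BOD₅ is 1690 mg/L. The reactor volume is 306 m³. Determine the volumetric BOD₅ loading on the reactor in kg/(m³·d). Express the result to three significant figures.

L_v = Q S₀ / V = 1270 × 1690 × 10⁻³ / 306.0 = 7.014 kg/(m³·d).

L_v ≈ 7.01 kg BOD₅/(m³·d)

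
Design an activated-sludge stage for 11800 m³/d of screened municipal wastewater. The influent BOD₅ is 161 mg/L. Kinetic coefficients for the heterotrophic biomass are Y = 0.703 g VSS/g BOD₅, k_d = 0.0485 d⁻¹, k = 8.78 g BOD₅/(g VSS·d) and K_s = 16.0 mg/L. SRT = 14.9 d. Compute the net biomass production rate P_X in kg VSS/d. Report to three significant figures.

From the Monod/SRT balance for a CMAS, S = K_s·(1+k_d θ_c)/[θ_c·(Y k − k_d) − 1] = 16.0 × (1 + 0.0485 × 14.9) / [14.9 × (0.703 × 8.78 − 0.0485) − 1] = 27.56 / 90.25 = 0.3054 mg/L.
The observed yield is Y_obs = Y/(1 + k_d·θ_c) = 0.703 / (1 + 0.0485 × 14.9) = 0.703 / 1.723 = 0.4081 g VSS per g BOD₅ removed.
Mass of BOD₅ removed per day: Q(S₀ − S) = 11800 × 160.7 g/m³ = 1896 kg/d.
Biomass produced: P_X = Y_obs·Q·ΔS = 0.4081 × 1896 ≈ 773.8 kg VSS/d.

P_X ≈ 774 kg VSS/d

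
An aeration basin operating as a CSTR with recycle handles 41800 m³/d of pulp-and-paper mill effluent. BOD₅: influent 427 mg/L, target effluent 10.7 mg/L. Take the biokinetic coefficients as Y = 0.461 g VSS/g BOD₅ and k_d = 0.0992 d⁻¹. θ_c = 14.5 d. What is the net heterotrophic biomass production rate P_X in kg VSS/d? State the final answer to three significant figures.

P_X ≈ 3290 kg VSS/d

Observed yield with endogenous decay: Y_obs = Y / (1 + k_d·θ_c) = 0.461 / (1 + 0.0992 × 14.5) = 0.461 / 2.438 = 0.1891 g VSS/g BOD₅.
Substrate removed = Q·(S₀ − S) = 41800 m³/d × (427 − 10.7) g/m³ = 1.74×10^7 g/d = 17401 kg/d.
So the net sludge growth is P_X = 0.1891 × 17401 = 3290 kg VSS/d.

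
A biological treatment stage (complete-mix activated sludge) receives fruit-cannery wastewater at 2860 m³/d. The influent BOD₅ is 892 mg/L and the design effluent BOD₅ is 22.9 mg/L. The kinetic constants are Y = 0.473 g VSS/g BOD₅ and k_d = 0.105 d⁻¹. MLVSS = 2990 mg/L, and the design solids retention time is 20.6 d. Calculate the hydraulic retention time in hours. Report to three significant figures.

τ ≈ 21.5 h

From the SRT design equation V = Y Q (S₀−S) θ_c / [X (1 + k_d θ_c)] = 0.473 × 2860 × (892 − 22.9) × 20.6 / [2990 × (1 + 0.105 × 20.6)] = 2.42×10^7 / 9457 = 2561 m³.
HRT = V/Q = 2561 m³ / 2860 m³·d⁻¹ = 0.8954 d × 24 = 21.49 h.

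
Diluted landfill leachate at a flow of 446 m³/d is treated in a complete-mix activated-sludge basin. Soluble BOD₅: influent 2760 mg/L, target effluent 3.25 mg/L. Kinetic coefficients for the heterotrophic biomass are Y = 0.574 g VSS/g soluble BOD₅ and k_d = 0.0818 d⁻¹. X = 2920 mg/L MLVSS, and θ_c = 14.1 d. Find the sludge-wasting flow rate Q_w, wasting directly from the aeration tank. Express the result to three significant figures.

Steady-state biomass mass balance: V·X·(1 + k_d·θ_c) = Y·Q·(S₀ − S)·θ_c, so V = 0.574 × 446 × (2760 − 3.25) × 14.1 / [2920 × (1 + 0.0818 × 14.1)] = 9.95×10^6 / 6288 = 1583 m³.
With mixed-liquor wasting, θ_c = V/Q_w, so Q_w = V/θ_c = 1583/14.1 = 112.2 m³/d.

Q_w ≈ 112 m³/d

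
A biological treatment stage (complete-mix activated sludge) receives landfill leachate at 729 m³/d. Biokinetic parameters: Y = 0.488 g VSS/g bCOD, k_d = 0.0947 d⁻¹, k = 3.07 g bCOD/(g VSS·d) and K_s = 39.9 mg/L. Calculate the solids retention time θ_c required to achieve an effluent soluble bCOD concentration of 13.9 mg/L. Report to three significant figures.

θ_c ≈ 3.42 d

At the target effluent, Y k S/(K_s+S) = 0.488×3.07×13.9/53.80 = 0.3871 d⁻¹.
Then 1/θ_c = μ − k_d = 0.3871 − 0.0947 = 0.2924 d⁻¹, giving θ_c = 3.420 d.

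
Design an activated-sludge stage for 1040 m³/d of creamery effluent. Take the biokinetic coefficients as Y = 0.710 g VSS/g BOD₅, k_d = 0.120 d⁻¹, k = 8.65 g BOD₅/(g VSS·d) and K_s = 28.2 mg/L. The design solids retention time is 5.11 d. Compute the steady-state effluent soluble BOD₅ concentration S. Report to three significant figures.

Effluent substrate depends only on kinetics and SRT: S = K_s(1 + k_d θ_c) / [θ_c(Yk − k_d) − 1] = 28.2 × (1 + 0.120 × 5.11) / [5.11 × (0.710 × 8.65 − 0.120) − 1] = 45.49 / 29.77 = 1.528 mg/L.

S ≈ 1.53 mg/L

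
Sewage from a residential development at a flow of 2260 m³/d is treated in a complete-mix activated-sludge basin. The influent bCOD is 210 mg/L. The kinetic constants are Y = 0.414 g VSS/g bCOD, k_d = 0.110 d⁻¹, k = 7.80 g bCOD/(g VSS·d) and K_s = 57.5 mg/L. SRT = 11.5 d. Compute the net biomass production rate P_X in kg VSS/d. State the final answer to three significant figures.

P_X ≈ 85.2 kg VSS/d

For a completely mixed reactor with recycle the Lawrence–McCarty relation gives S = K_s·(1 + k_d·θ_c) / [θ_c·(Y·k − k_d) − 1] = 57.5 × (1 + 0.110 × 11.5) / [11.5 × (0.414 × 7.80 − 0.110) − 1] = 130.2 / 34.87 = 3.735 mg/L.
The observed yield is Y_obs = Y/(1 + k_d·θ_c) = 0.414 / (1 + 0.110 × 11.5) = 0.414 / 2.265 = 0.1828 g VSS per g bCOD removed.
ΔS = 210 − 3.73 = 206.3 mg/L, so the substrate removal rate is 2260 × 206.3/1000 = 466.2 kg bCOD/d.
So the net sludge growth is P_X = 0.1828 × 466.2 = 85.21 kg VSS/d.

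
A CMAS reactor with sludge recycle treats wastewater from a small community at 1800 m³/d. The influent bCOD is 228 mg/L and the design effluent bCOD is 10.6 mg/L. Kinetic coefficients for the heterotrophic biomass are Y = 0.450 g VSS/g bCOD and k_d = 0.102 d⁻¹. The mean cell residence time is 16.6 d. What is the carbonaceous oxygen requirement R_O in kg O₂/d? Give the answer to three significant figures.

Correct the yield for decay: Y_obs = Y/(1 + k_d θ_c) = 0.450 / (1 + 0.102 × 16.6) = 0.450 / 2.693 = 0.1671.
Substrate removed = Q·(S₀ − S) = 1800 m³/d × (228 − 10.6) g/m³ = 3.91×10^5 g/d = 391.3 kg/d.
Net sludge production P_X = 0.1671 × 391.3 = 65.38 kg VSS/d.
R_O = Q·ΔS − 1.42 P_X = 391.3 − 92.85 = 298.5 kg O₂/d.

R_O ≈ 298 kg O₂/d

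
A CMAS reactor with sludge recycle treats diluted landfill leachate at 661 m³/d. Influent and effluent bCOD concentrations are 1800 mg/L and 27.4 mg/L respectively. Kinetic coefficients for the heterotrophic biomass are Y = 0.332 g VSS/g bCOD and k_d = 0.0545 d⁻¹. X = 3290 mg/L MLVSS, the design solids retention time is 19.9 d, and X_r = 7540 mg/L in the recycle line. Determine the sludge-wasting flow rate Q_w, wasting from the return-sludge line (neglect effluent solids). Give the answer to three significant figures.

Q_w ≈ 24.7 m³/d

From the SRT design equation V = Y Q (S₀−S) θ_c / [X (1 + k_d θ_c)] = 0.332 × 661 × (1800 − 27.4) × 19.9 / [3290 × (1 + 0.0545 × 19.9)] = 7.74×10^6 / 6858 = 1129 m³.
Q_w = (V·X)/(θ_c X_r) = 1129 × 3290 / (19.9 × 7540) = 24.75 m³/d.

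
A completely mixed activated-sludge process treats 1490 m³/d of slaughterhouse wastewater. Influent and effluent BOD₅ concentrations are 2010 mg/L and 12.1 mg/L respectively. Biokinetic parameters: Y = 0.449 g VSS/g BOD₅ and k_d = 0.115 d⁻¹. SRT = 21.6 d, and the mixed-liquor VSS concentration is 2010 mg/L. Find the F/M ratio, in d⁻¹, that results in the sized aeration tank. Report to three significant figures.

From the SRT design equation V = Y Q (S₀−S) θ_c / [X (1 + k_d θ_c)] = 0.449 × 1490 × (2010 − 12.1) × 21.6 / [2010 × (1 + 0.115 × 21.6)] = 2.89×10^7 / 7003 = 4123 m³.
F/M = Q·S₀ / (V·X) = 1490 × 2010 / (4123 × 2010) = 0.3614 g BOD₅·(g VSS·d)⁻¹.

F/M ≈ 0.361 d⁻¹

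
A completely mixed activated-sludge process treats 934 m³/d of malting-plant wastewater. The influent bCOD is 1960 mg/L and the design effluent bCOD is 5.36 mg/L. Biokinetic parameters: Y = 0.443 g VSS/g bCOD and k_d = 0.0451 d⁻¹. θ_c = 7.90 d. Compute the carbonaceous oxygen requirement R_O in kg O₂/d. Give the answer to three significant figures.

Observed yield with endogenous decay: Y_obs = Y / (1 + k_d·θ_c) = 0.443 / (1 + 0.0451 × 7.90) = 0.443 / 1.356 = 0.3266 g VSS/g bCOD.
Mass of bCOD removed per day: Q(S₀ − S) = 934 × 1955 g/m³ = 1826 kg/d.
P_X = Y_obs·Q·(S₀ − S) = 0.3266 × 1826 = 596.3 kg VSS/d.
R_O = Q·(S₀ − S) − 1.42·P_X = 1826 − 1.42 × 596.3 = 978.9 kg O₂/d.

R_O ≈ 979 kg O₂/d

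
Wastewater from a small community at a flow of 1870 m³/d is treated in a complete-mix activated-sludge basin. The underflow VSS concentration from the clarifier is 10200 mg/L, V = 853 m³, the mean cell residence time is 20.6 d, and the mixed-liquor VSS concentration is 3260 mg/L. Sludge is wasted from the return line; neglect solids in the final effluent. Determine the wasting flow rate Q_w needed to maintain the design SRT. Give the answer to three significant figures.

Q_w ≈ 13.2 m³/d

Q_w = (V·X)/(θ_c X_r) = 853.0 × 3260 / (20.6 × 10200) = 13.23 m³/d.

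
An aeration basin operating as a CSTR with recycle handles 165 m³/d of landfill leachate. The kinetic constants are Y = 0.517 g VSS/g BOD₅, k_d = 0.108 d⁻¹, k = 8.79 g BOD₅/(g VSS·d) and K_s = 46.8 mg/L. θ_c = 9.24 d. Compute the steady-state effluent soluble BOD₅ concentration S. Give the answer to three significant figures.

From the Monod/SRT balance for a CMAS, S = K_s·(1+k_d θ_c)/[θ_c·(Y k − k_d) − 1] = 46.8 × (1 + 0.108 × 9.24) / [9.24 × (0.517 × 8.79 − 0.108) − 1] = 93.50 / 39.99 = 2.338 mg/L.

S ≈ 2.34 mg/L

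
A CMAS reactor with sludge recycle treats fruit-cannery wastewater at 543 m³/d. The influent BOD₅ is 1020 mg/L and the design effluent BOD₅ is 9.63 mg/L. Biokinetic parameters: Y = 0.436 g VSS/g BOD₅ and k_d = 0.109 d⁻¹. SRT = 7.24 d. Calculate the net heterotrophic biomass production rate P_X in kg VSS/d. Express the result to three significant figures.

P_X ≈ 134 kg VSS/d

Y_obs = Y / (1 + k_d θ_c) = 0.436 / (1 + 0.109 × 7.24) = 0.436 / 1.789 = 0.2437.
ΔS = 1020 − 9.63 = 1010 mg/L, so the substrate removal rate is 543 × 1010/1000 = 548.6 kg BOD₅/d.
Net biomass production P_X = Y_obs × Q·(S₀ − S) = 0.2437 × 548.6 = 133.7 kg VSS/d.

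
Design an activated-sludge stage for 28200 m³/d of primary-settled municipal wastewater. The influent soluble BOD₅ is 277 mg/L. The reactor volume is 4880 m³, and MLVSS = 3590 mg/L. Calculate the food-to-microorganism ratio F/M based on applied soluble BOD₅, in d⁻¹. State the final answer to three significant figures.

F/M ≈ 0.446 d⁻¹

F/M = Q·S₀ / (V·X) = 28200 × 277 / (4880 × 3590) = 0.4459 g soluble BOD₅·(g VSS·d)⁻¹.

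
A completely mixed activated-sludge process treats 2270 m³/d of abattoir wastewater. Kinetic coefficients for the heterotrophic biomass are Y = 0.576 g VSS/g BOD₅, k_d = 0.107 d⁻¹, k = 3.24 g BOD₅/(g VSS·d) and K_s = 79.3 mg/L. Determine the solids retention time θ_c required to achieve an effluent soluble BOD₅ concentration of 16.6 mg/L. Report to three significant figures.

Specific growth rate at S = 16.6 mg/L: μ = YkS/(K_s+S) = 0.576·3.24·16.6/(79.3+16.6) = 0.3230 d⁻¹.
θ_c = 1/(μ − k_d) = 1/(0.3230 − 0.107) = 1/0.2160 = 4.629 d.

θ_c ≈ 4.63 d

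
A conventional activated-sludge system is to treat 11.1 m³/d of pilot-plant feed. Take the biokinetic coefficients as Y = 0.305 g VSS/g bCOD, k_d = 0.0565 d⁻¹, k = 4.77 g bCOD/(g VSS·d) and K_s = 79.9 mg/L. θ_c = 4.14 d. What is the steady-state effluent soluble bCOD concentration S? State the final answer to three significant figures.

For a completely mixed reactor with recycle the Lawrence–McCarty relation gives S = K_s·(1 + k_d·θ_c) / [θ_c·(Y·k − k_d) − 1] = 79.9 × (1 + 0.0565 × 4.14) / [4.14 × (0.305 × 4.77 − 0.0565) − 1] = 98.59 / 4.789 = 20.59 mg/L.

S ≈ 20.6 mg/L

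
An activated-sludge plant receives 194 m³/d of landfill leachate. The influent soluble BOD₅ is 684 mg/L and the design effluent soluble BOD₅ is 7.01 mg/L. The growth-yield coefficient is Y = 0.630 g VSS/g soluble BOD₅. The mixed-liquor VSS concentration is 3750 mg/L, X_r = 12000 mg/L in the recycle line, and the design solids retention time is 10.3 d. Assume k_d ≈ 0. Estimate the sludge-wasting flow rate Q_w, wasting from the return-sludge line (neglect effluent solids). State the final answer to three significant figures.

V·X = Y·Q·ΔS·θ_c gives V = 0.630 × 194 × (684 − 7.01) × 10.3 / 3750 = 227.3 m³.
θ_c = V·X/(Q_w·X_r) when wasting from the recycle, so Q_w = V·X/(θ_c·X_r) = 227.3 × 3750 / (10.3 × 12000) = 6.895 m³/d.

Q_w ≈ 6.90 m³/d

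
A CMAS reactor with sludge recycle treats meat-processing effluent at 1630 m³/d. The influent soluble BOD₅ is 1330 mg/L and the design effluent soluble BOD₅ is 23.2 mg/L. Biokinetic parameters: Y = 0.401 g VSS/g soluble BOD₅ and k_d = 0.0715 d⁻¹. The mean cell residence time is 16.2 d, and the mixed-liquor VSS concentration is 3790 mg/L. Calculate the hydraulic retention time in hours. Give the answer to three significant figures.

From the SRT design equation V = Y Q (S₀−S) θ_c / [X (1 + k_d θ_c)] = 0.401 × 1630 × (1330 − 23.2) × 16.2 / [3790 × (1 + 0.0715 × 16.2)] = 1.38×10^7 / 8180 = 1692 m³.
Hydraulic retention time τ = V/Q = 1692 / 1630 = 1.038 d = 24.91 h.

τ ≈ 24.9 h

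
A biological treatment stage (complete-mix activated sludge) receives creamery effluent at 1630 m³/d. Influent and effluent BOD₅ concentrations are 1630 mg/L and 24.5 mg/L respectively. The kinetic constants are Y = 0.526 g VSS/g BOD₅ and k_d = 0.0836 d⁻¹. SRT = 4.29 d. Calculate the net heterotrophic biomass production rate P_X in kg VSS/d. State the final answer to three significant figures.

P_X ≈ 1010 kg VSS/d

Observed yield with endogenous decay: Y_obs = Y / (1 + k_d·θ_c) = 0.526 / (1 + 0.0836 × 4.29) = 0.526 / 1.359 = 0.3872 g VSS/g BOD₅.
Substrate removed = Q·(S₀ − S) = 1630 m³/d × (1630 − 24.5) g/m³ = 2.62×10^6 g/d = 2617 kg/d.
So the net sludge growth is P_X = 0.3872 × 2617 = 1013 kg VSS/d.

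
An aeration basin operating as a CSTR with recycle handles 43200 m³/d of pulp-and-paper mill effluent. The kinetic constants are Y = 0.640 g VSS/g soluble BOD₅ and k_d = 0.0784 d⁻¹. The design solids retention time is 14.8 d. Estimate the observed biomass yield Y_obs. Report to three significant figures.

The observed yield is Y_obs = Y/(1 + k_d·θ_c) = 0.640 / (1 + 0.0784 × 14.8) = 0.640 / 2.160 = 0.2963 g VSS per g soluble BOD₅ removed.

Y_obs ≈ 0.296 g VSS/g soluble BOD₅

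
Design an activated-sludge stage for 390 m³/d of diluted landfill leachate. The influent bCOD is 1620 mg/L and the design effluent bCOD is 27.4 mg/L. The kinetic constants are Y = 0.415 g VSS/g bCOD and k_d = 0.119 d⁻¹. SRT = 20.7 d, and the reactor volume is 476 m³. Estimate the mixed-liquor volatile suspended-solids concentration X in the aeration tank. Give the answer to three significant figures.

X ≈ 3240 mg/L

From V·X·(1 + k_d·θ_c) = Y·Q·(S₀ − S)·θ_c: X = 0.415 × 390 × (1620 − 27.4) × 20.7 / [476 × (1 + 0.119 × 20.7)] = 3237 mg/L.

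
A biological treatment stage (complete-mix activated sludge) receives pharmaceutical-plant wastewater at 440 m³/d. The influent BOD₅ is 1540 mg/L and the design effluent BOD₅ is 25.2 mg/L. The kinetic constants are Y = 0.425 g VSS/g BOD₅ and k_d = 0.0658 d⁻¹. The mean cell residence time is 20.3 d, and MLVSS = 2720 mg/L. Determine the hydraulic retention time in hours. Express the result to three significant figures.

τ ≈ 49.4 h

Steady-state biomass mass balance: V·X·(1 + k_d·θ_c) = Y·Q·(S₀ − S)·θ_c, so V = 0.425 × 440 × (1540 − 25.2) × 20.3 / [2720 × (1 + 0.0658 × 20.3)] = 5.75×10^6 / 6353 = 905.1 m³.
HRT = V/Q = 905.1 m³ / 440 m³·d⁻¹ = 2.057 d × 24 = 49.37 h.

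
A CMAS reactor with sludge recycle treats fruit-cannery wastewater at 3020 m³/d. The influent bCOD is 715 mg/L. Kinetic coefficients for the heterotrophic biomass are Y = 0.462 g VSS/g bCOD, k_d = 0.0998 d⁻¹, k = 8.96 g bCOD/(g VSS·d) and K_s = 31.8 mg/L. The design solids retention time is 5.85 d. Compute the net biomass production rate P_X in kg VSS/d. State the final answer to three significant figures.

P_X ≈ 628 kg VSS/d

For a completely mixed reactor with recycle the Lawrence–McCarty relation gives S = K_s·(1 + k_d·θ_c) / [θ_c·(Y·k − k_d) − 1] = 31.8 × (1 + 0.0998 × 5.85) / [5.85 × (0.462 × 8.96 − 0.0998) − 1] = 50.37 / 22.63 = 2.225 mg/L.
The observed yield is Y_obs = Y/(1 + k_d·θ_c) = 0.462 / (1 + 0.0998 × 5.85) = 0.462 / 1.584 = 0.2917 g VSS per g bCOD removed.
Substrate removed = Q·(S₀ − S) = 3020 m³/d × (715 − 2.23) g/m³ = 2.15×10^6 g/d = 2153 kg/d.
Net biomass production P_X = Y_obs × Q·(S₀ − S) = 0.2917 × 2153 = 627.9 kg VSS/d.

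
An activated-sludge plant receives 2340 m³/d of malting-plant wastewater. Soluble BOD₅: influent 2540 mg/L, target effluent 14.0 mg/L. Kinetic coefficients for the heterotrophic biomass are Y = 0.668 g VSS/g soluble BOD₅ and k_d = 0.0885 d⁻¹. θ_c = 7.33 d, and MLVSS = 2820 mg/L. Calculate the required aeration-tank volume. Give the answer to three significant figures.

Steady-state biomass mass balance: V·X·(1 + k_d·θ_c) = Y·Q·(S₀ − S)·θ_c, so V = 0.668 × 2340 × (2540 − 14.0) × 7.33 / [2820 × (1 + 0.0885 × 7.33)] = 2.89×10^7 / 4649 = 6225 m³.

V ≈ 6220 m³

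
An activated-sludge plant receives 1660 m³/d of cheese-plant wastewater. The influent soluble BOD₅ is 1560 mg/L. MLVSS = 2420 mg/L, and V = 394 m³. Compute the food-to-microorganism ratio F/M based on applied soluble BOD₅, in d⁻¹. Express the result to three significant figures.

F/M = applied load / biomass = Q·S₀/(V·X) = 1660 × 1560 / (394.0 × 2420) = 2.716 d⁻¹.

F/M ≈ 2.72 d⁻¹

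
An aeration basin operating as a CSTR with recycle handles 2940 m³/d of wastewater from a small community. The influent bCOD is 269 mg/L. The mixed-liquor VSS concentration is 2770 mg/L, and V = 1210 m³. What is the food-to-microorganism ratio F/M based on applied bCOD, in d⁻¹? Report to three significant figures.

F/M ≈ 0.236 d⁻¹

Food-to-microorganism ratio F/M = Q S₀ / (V X) = 2940 × 269 / (1210 × 2770) = 0.2360 d⁻¹.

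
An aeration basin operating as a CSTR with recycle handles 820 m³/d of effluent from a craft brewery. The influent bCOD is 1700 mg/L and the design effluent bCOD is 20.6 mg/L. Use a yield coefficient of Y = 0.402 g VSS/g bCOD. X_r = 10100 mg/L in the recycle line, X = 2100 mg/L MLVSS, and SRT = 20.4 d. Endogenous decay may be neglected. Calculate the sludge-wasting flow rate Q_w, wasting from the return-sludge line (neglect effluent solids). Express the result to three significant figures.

V·X = Y·Q·ΔS·θ_c gives V = 0.402 × 820 × (1700 − 20.6) × 20.4 / 2100 = 5378 m³.
θ_c = V·X/(Q_w·X_r) when wasting from the recycle, so Q_w = V·X/(θ_c·X_r) = 5378 × 2100 / (20.4 × 10100) = 54.81 m³/d.

Q_w ≈ 54.8 m³/d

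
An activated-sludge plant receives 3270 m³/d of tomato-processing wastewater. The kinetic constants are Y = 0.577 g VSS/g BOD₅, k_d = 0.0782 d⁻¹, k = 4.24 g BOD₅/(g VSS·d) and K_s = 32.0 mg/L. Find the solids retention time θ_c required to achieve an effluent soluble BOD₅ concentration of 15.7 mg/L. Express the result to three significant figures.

θ_c ≈ 1.38 d

Specific growth rate at S = 15.7 mg/L: μ = YkS/(K_s+S) = 0.577·4.24·15.7/(32.0+15.7) = 0.8052 d⁻¹.
1/θ_c = 0.8052 − 0.0782 = 0.7270 d⁻¹, so θ_c = 1.375 d.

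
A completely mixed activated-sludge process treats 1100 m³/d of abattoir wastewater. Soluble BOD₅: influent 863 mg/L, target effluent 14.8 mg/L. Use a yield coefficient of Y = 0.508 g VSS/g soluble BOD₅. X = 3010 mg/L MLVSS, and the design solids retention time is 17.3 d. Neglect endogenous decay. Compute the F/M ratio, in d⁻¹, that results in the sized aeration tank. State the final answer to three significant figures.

F/M ≈ 0.116 d⁻¹

Biomass mass balance (decay neglected): V·X = Y·Q·(S₀ − S)·θ_c, so V = 0.508 × 1100 × (863 − 14.8) × 17.3 / 3010 = 2724 m³.
F/M = Q·S₀ / (V·X) = 1100 × 863 / (2724 × 3010) = 0.1158 g soluble BOD₅·(g VSS·d)⁻¹.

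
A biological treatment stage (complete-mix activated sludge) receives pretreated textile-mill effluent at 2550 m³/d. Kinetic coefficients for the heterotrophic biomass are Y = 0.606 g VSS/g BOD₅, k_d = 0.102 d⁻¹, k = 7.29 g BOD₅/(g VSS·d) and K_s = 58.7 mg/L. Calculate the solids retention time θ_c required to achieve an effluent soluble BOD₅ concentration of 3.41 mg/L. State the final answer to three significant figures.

From 1/θ_c = Y·k·S/(K_s + S) − k_d: Y·k·S/(K_s+S) = 0.606 × 7.29 × 3.41 / (58.7 + 3.41) = 0.2425 d⁻¹.
Then 1/θ_c = μ − k_d = 0.2425 − 0.102 = 0.1405 d⁻¹, giving θ_c = 7.115 d.

θ_c ≈ 7.12 d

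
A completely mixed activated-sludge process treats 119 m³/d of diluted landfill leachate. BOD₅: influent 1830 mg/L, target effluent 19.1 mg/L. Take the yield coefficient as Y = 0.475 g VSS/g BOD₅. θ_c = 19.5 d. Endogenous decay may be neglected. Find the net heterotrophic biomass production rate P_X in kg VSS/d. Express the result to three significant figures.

Since k_d ≈ 0, Y_obs = Y = 0.475 g VSS/g BOD₅.
ΔS = 1830 − 19.1 = 1811 mg/L, so the substrate removal rate is 119 × 1811/1000 = 215.5 kg BOD₅/d.
So the net sludge growth is P_X = 0.4750 × 215.5 = 102.4 kg VSS/d.

P_X ≈ 102 kg VSS/d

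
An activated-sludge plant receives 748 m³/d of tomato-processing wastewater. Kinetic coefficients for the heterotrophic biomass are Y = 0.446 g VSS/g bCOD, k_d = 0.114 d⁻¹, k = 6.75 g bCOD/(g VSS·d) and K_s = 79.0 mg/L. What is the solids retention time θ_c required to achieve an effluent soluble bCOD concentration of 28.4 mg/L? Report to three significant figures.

θ_c ≈ 1.47 d

From 1/θ_c = Y·k·S/(K_s + S) − k_d: Y·k·S/(K_s+S) = 0.446 × 6.75 × 28.4 / (79.0 + 28.4) = 0.7961 d⁻¹.
θ_c = 1/(μ − k_d) = 1/(0.7961 − 0.114) = 1/0.6821 = 1.466 d.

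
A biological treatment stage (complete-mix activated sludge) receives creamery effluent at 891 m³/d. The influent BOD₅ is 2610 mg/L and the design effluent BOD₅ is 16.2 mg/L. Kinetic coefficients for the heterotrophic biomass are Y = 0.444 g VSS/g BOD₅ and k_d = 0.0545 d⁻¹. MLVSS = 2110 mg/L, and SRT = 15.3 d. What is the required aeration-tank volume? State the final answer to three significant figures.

V ≈ 4060 m³

Rearranging the biomass balance for a CMAS with decay, V = Y·Q·ΔS·θ_c / [X·(1+k_d θ_c)] = 0.444 × 891 × (2610 − 16.2) × 15.3 / [2110 × (1 + 0.0545 × 15.3)] = 1.57×10^7 / 3869 = 4057 m³.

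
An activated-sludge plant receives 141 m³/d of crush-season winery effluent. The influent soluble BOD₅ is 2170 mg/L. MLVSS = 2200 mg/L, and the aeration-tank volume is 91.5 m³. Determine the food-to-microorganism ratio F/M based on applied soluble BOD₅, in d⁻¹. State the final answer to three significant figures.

F/M = applied load / biomass = Q·S₀/(V·X) = 141 × 2170 / (91.50 × 2200) = 1.520 d⁻¹.

F/M ≈ 1.52 d⁻¹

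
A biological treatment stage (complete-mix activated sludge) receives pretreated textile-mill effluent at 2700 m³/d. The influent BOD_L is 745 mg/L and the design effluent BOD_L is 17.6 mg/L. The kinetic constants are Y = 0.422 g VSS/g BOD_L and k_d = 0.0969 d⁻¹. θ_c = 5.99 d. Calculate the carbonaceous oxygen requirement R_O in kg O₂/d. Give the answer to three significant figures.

Correct the yield for decay: Y_obs = Y/(1 + k_d θ_c) = 0.422 / (1 + 0.0969 × 5.99) = 0.422 / 1.580 = 0.2670.
Mass of BOD_L removed per day: Q(S₀ − S) = 2700 × 727.4 g/m³ = 1964 kg/d.
P_X = Y_obs·Q·(S₀ − S) = 0.2670 × 1964 = 524.4 kg VSS/d.
R_O = Q·(S₀ − S) − 1.42·P_X = 1964 − 1.42 × 524.4 = 1219 kg O₂/d.

R_O ≈ 1220 kg O₂/d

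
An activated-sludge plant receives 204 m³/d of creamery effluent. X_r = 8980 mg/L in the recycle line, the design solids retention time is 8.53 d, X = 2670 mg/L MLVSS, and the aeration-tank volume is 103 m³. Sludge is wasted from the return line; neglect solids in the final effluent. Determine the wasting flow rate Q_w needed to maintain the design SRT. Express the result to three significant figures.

θ_c = V·X/(Q_w·X_r) when wasting from the recycle, so Q_w = V·X/(θ_c·X_r) = 103.0 × 2670 / (8.53 × 8980) = 3.590 m³/d.

Q_w ≈ 3.59 m³/d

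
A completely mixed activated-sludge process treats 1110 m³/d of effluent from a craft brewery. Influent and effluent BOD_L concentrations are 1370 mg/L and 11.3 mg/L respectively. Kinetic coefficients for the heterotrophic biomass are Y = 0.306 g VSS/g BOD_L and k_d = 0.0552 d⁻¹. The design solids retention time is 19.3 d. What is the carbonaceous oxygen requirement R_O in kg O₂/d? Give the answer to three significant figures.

R_O ≈ 1190 kg O₂/d

Correct the yield for decay: Y_obs = Y/(1 + k_d θ_c) = 0.306 / (1 + 0.0552 × 19.3) = 0.306 / 2.065 = 0.1482.
Substrate removed = Q·(S₀ − S) = 1110 m³/d × (1370 − 11.3) g/m³ = 1.51×10^6 g/d = 1508 kg/d.
P_X = Y_obs·Q·(S₀ − S) = 0.1482 × 1508 = 223.4 kg VSS/d.
R_O = Q·ΔS − 1.42 P_X = 1508 − 317.3 = 1191 kg O₂/d.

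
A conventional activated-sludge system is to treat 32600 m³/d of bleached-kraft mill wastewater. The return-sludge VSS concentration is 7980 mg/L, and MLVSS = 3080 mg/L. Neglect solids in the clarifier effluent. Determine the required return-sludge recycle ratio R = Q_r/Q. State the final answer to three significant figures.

R ≈ 0.629

R = Q_r/Q = X/(X_r − X) = 3080 / (7980 − 3080) = 0.6286.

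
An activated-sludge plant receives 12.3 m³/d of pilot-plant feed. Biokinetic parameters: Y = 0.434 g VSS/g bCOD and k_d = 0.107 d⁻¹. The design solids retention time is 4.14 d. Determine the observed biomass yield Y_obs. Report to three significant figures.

Y_obs ≈ 0.301 g VSS/g bCOD

Y_obs = Y / (1 + k_d θ_c) = 0.434 / (1 + 0.107 × 4.14) = 0.434 / 1.443 = 0.3008.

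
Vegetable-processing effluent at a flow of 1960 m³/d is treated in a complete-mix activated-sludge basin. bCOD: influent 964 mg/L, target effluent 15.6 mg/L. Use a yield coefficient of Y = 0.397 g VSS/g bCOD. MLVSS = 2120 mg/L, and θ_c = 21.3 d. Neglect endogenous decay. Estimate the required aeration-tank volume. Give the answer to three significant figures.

V ≈ 7410 m³

V·X = Y·Q·ΔS·θ_c gives V = 0.397 × 1960 × (964 − 15.6) × 21.3 / 2120 = 7414 m³.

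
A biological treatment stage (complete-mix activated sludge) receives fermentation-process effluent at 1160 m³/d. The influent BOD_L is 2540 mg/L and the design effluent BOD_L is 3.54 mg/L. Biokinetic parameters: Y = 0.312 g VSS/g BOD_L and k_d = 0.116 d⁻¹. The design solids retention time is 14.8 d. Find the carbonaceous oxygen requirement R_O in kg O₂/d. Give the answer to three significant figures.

Y_obs = Y / (1 + k_d θ_c) = 0.312 / (1 + 0.116 × 14.8) = 0.312 / 2.717 = 0.1148.
Mass of BOD_L removed per day: Q(S₀ − S) = 1160 × 2536 g/m³ = 2942 kg/d.
P_X = Y_obs·Q·(S₀ − S) = 0.1148 × 2942 = 337.9 kg VSS/d.
Carbonaceous O₂ demand = substrate oxidised − cell-mass equivalent = 2942 − 1.42 × 337.9 = 2462 kg O₂/d.

R_O ≈ 2460 kg O₂/d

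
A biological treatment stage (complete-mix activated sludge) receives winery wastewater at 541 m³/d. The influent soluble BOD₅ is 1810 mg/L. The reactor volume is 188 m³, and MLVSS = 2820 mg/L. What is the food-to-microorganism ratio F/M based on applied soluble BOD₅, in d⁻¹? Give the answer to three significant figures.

Food-to-microorganism ratio F/M = Q S₀ / (V X) = 541 × 1810 / (188.0 × 2820) = 1.847 d⁻¹.

F/M ≈ 1.85 d⁻¹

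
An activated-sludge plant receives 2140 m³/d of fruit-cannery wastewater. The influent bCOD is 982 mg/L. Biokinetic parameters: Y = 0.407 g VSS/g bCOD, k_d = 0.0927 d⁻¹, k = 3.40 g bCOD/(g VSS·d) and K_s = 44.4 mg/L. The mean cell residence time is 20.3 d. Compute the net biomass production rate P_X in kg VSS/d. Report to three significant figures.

Effluent substrate depends only on kinetics and SRT: S = K_s(1 + k_d θ_c) / [θ_c(Yk − k_d) − 1] = 44.4 × (1 + 0.0927 × 20.3) / [20.3 × (0.407 × 3.40 − 0.0927) − 1] = 128.0 / 25.21 = 5.076 mg/L.
Correct the yield for decay: Y_obs = Y/(1 + k_d θ_c) = 0.407 / (1 + 0.0927 × 20.3) = 0.407 / 2.882 = 0.1412.
Q·(S₀ − S) = 2140 × (982 − 5.08) × 10⁻³ = 2091 kg/d removed.
Biomass produced: P_X = Y_obs·Q·ΔS = 0.1412 × 2091 ≈ 295.3 kg VSS/d.

P_X ≈ 295 kg VSS/d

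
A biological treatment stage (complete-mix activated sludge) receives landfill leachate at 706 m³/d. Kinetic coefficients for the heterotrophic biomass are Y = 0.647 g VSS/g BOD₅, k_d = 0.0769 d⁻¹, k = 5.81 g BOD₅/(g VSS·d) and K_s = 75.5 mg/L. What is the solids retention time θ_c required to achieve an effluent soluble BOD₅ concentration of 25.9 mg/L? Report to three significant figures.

At the target effluent, Y k S/(K_s+S) = 0.647×5.81×25.9/101.4 = 0.9602 d⁻¹.
θ_c = 1/(μ − k_d) = 1/(0.9602 − 0.0769) = 1/0.8833 = 1.132 d.

θ_c ≈ 1.13 d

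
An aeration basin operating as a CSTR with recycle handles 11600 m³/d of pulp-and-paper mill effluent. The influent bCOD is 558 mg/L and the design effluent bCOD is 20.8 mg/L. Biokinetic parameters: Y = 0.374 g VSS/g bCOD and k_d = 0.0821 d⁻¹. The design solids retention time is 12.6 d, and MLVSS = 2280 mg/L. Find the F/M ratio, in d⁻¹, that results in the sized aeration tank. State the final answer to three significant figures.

F/M ≈ 0.448 d⁻¹

Rearranging the biomass balance for a CMAS with decay, V = Y·Q·ΔS·θ_c / [X·(1+k_d θ_c)] = 0.374 × 11600 × (558 − 20.8) × 12.6 / [2280 × (1 + 0.0821 × 12.6)] = 2.94×10^7 / 4639 = 6331 m³.
F/M = applied load / biomass = Q·S₀/(V·X) = 11600 × 558 / (6331 × 2280) = 0.4484 d⁻¹.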